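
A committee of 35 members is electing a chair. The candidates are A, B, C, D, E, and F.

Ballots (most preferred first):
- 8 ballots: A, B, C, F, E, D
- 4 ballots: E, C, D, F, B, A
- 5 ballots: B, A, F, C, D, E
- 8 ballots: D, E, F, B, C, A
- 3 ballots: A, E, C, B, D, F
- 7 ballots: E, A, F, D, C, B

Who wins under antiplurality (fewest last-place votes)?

Last-place votes: A 12, B 7, C 0, D 8, E 5, F 3.

C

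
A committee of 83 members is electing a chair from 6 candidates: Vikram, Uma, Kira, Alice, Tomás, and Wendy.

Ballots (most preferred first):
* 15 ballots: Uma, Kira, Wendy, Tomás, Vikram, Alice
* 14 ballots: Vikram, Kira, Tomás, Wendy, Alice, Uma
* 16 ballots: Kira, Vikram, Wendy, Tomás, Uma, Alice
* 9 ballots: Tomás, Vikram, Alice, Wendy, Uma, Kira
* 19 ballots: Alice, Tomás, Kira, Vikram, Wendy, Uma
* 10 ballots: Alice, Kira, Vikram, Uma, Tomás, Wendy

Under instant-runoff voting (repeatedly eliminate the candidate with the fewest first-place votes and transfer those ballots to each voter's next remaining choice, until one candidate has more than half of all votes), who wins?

Kira

Round 1: Vikram 14, Uma 15, Kira 16, Alice 29, Tomás 9, Wendy 0. Wendy eliminated.
Round 2: Vikram 14, Uma 15, Kira 16, Alice 29, Tomás 9. Tomás eliminated.
Round 3: Vikram 23, Uma 15, Kira 16, Alice 29. Uma eliminated.
Round 4: Vikram 23, Kira 31, Alice 29. Vikram eliminated.
Round 5: Kira 45, Alice 38. Kira has a majority (≥42).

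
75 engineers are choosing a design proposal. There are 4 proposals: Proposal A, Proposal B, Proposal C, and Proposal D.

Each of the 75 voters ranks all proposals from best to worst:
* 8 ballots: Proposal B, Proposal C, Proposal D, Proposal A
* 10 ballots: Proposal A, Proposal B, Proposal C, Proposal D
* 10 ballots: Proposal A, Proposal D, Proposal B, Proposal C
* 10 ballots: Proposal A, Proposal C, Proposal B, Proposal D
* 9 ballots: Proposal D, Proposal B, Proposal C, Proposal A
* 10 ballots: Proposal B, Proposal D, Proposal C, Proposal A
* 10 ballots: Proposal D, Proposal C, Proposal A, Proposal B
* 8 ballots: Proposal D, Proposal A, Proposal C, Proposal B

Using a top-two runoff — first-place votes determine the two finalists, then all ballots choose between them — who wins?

Proposal D

Round 1 first-place votes: Proposal A 30, Proposal B 18, Proposal C 0, Proposal D 27. Proposal A and Proposal D advance.
Runoff: Proposal A is ranked above Proposal D on 30 ballots, Proposal D above Proposal A on 45.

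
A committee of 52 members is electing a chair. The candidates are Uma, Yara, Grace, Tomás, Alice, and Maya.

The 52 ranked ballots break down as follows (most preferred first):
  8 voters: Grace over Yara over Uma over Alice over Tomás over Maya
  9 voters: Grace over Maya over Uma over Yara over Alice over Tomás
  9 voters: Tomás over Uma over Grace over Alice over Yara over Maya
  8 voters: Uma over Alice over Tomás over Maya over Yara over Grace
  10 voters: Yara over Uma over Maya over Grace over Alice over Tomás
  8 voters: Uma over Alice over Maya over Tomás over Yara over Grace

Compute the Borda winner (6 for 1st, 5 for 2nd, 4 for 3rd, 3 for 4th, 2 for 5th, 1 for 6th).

Uma

Uma: 8×4 + 9×4 + 9×5 + 8×6 + 10×5 + 8×6 = 259
Yara: 8×5 + 9×3 + 9×2 + 8×2 + 10×6 + 8×2 = 177
Grace: 8×6 + 9×6 + 9×4 + 8×1 + 10×3 + 8×1 = 184
Tomás: 8×2 + 9×1 + 9×6 + 8×4 + 10×1 + 8×3 = 145
Alice: 8×3 + 9×2 + 9×3 + 8×5 + 10×2 + 8×5 = 169
Maya: 8×1 + 9×5 + 9×1 + 8×3 + 10×4 + 8×4 = 158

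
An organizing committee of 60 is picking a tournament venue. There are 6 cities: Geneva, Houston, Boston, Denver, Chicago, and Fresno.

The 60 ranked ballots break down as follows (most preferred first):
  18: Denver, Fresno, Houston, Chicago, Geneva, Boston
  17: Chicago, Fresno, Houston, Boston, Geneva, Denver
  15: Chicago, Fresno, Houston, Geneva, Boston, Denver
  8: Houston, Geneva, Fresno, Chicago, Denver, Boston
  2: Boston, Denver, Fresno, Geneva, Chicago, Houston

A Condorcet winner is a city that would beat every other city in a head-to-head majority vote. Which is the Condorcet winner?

Chicago vs Geneva: 50–10
Chicago vs Houston: 34–26
Chicago vs Boston: 58–2
Chicago vs Denver: 40–20
Chicago vs Fresno: 32–28
Chicago beats every other city.

Chicago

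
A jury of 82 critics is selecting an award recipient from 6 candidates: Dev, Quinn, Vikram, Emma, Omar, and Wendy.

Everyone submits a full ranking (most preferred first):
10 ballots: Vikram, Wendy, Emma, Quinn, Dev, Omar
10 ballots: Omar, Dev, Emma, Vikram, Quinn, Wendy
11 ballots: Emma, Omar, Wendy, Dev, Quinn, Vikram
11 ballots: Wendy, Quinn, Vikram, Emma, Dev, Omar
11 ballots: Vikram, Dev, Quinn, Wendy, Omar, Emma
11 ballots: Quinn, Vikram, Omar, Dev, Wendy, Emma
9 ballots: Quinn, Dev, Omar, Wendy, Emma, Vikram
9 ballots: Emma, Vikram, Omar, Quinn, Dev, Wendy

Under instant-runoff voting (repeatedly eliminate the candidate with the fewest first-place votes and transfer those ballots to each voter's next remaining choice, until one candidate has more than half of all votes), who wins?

Quinn

Round 1: Dev 0, Quinn 20, Vikram 21, Emma 20, Omar 10, Wendy 11. Dev eliminated.
Round 2: Quinn 20, Vikram 21, Emma 20, Omar 10, Wendy 11. Omar eliminated.
Round 3: Quinn 20, Vikram 21, Emma 30, Wendy 11. Wendy eliminated.
Round 4: Quinn 31, Vikram 21, Emma 30. Vikram eliminated.
Round 5: Quinn 42, Emma 40. Quinn has a majority (≥42).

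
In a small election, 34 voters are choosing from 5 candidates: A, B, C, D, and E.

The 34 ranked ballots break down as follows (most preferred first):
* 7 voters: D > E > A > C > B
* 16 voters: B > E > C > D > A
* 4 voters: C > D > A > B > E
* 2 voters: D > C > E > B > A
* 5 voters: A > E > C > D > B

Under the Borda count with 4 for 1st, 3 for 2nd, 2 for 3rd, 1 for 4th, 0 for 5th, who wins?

A: 7×2 + 16×0 + 4×2 + 2×0 + 5×4 = 42
B: 7×0 + 16×4 + 4×1 + 2×1 + 5×0 = 70
C: 7×1 + 16×2 + 4×4 + 2×3 + 5×2 = 71
D: 7×4 + 16×1 + 4×3 + 2×4 + 5×1 = 69
E: 7×3 + 16×3 + 4×0 + 2×2 + 5×3 = 88

E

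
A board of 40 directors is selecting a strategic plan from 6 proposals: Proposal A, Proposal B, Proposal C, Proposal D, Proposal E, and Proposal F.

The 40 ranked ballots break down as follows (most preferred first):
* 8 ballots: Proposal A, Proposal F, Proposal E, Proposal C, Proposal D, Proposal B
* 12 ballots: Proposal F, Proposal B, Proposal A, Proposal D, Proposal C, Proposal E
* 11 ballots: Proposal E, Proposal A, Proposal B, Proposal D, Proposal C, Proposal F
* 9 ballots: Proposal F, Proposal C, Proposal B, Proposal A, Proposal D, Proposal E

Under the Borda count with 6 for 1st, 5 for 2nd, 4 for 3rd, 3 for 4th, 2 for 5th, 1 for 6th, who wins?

Proposal A: 8×6 + 12×4 + 11×5 + 9×3 = 178
Proposal B: 8×1 + 12×5 + 11×4 + 9×4 = 148
Proposal C: 8×3 + 12×2 + 11×2 + 9×5 = 115
Proposal D: 8×2 + 12×3 + 11×3 + 9×2 = 103
Proposal E: 8×4 + 12×1 + 11×6 + 9×1 = 119
Proposal F: 8×5 + 12×6 + 11×1 + 9×6 = 177

Proposal A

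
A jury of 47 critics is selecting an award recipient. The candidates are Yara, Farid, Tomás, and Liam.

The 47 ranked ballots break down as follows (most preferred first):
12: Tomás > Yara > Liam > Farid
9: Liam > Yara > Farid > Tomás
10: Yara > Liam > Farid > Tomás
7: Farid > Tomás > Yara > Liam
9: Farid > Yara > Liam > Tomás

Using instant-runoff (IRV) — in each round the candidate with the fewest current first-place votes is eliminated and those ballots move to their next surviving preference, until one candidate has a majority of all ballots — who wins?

Yara

Round 1: Yara 10, Farid 16, Tomás 12, Liam 9. Liam eliminated.
Round 2: Yara 19, Farid 16, Tomás 12. Tomás eliminated.
Round 3: Yara 31, Farid 16. Yara has a majority (≥24).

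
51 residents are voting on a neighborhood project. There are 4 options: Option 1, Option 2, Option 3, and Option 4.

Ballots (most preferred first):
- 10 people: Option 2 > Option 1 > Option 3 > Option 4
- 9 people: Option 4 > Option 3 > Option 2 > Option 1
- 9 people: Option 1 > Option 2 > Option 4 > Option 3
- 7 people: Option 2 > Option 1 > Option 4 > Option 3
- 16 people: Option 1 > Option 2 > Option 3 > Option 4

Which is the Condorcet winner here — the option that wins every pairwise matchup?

Option 2

Option 2 vs Option 1: 26–25
Option 2 vs Option 3: 42–9
Option 2 vs Option 4: 42–9
Option 2 beats every other option.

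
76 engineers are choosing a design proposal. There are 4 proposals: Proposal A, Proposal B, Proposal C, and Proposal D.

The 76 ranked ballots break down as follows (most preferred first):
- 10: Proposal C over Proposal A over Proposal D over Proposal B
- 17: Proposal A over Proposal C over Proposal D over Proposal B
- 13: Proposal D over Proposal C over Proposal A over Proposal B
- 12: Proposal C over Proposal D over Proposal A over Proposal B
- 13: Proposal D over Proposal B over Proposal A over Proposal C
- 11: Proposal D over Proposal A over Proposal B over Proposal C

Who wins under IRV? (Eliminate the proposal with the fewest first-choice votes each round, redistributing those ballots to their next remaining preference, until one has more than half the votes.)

Proposal C

Round 1: Proposal A 17, Proposal B 0, Proposal C 22, Proposal D 37. Proposal B eliminated.
Round 2: Proposal A 17, Proposal C 22, Proposal D 37. Proposal A eliminated.
Round 3: Proposal C 39, Proposal D 37. Proposal C has a majority (≥39).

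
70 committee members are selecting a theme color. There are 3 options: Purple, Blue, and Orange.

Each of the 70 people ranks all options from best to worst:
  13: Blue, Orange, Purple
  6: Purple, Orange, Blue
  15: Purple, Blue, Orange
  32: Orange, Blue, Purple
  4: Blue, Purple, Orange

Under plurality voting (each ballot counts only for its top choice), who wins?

Orange

First-place votes: Purple 21, Blue 17, Orange 32.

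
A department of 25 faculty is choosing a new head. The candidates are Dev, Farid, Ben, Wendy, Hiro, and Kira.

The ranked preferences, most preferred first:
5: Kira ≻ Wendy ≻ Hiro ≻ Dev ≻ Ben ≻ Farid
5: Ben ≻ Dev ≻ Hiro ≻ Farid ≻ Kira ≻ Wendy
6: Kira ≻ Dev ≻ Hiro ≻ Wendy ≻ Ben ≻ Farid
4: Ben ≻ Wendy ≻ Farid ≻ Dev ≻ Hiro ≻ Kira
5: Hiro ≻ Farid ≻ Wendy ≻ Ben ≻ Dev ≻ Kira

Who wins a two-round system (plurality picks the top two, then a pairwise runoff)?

Ben

Round 1 first-place votes: Dev 0, Farid 0, Ben 9, Wendy 0, Hiro 5, Kira 11. Kira and Ben advance.
Runoff: Kira is ranked above Ben on 11 ballots, Ben above Kira on 14.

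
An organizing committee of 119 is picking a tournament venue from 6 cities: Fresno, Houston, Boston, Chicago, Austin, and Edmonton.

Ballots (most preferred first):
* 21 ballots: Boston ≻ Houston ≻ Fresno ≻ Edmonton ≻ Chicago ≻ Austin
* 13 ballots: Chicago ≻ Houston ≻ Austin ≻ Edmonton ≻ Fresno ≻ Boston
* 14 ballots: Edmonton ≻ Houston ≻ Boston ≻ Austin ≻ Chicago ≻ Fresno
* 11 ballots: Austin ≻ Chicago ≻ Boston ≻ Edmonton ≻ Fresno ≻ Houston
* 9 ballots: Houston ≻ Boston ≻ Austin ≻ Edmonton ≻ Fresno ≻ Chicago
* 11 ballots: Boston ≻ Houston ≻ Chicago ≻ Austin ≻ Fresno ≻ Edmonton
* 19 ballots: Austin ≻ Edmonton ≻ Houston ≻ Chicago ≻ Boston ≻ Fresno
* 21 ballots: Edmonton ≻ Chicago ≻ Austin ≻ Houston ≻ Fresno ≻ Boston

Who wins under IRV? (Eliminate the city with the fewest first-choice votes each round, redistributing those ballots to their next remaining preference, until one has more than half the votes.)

Round 1: Fresno 0, Houston 9, Boston 32, Chicago 13, Austin 30, Edmonton 35. Fresno eliminated.
Round 2: Houston 9, Boston 32, Chicago 13, Austin 30, Edmonton 35. Houston eliminated.
Round 3: Boston 41, Chicago 13, Austin 30, Edmonton 35. Chicago eliminated.
Round 4: Boston 41, Austin 43, Edmonton 35. Edmonton eliminated.
Round 5: Boston 55, Austin 64. Austin has a majority (≥60).

Austin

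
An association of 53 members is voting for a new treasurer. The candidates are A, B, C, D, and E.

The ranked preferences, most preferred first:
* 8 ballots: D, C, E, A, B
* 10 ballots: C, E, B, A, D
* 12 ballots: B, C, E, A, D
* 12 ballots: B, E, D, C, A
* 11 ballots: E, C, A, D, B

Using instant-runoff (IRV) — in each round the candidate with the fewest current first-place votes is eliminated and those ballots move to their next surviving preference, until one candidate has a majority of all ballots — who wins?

Round 1: A 0, B 24, C 10, D 8, E 11. A eliminated.
Round 2: B 24, C 10, D 8, E 11. D eliminated.
Round 3: B 24, C 18, E 11. E eliminated.
Round 4: B 24, C 29. C has a majority (≥27).

C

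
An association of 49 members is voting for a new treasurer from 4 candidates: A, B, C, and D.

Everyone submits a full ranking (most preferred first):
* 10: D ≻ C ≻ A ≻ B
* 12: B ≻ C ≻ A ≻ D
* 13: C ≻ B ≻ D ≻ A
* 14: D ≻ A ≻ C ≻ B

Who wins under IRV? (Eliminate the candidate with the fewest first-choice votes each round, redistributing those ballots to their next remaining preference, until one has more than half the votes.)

Round 1: A 0, B 12, C 13, D 24. A eliminated.
Round 2: B 12, C 13, D 24. B eliminated.
Round 3: C 25, D 24. C has a majority (≥25).

C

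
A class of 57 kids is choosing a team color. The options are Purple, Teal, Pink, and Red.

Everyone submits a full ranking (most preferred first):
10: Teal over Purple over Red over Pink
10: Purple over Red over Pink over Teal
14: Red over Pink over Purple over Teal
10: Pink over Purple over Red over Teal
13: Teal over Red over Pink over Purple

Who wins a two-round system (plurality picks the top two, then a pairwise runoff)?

Red

Round 1 first-place votes: Purple 10, Teal 23, Pink 10, Red 14. Teal and Red advance.
Runoff: Teal is ranked above Red on 23 ballots, Red above Teal on 34.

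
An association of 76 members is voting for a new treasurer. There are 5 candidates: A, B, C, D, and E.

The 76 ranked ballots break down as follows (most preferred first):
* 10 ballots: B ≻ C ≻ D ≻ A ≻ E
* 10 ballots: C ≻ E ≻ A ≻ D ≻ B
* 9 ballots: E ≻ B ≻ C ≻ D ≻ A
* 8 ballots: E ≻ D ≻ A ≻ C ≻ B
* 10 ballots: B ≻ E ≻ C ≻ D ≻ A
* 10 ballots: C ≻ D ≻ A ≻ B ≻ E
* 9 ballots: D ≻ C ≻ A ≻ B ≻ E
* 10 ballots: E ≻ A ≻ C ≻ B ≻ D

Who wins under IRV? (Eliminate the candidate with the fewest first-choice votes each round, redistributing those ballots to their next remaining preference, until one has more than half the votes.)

C

Round 1: A 0, B 20, C 20, D 9, E 27. A eliminated.
Round 2: B 20, C 20, D 9, E 27. D eliminated.
Round 3: B 20, C 29, E 27. B eliminated.
Round 4: C 39, E 37. C has a majority (≥39).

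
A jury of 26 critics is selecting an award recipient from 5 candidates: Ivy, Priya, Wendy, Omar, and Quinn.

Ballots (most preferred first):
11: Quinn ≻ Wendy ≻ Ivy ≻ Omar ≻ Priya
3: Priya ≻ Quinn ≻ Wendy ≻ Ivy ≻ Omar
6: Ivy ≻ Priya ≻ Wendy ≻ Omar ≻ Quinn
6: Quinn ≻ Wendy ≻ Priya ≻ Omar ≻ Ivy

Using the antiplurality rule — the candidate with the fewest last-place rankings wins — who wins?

Wendy

Last-place votes: Ivy 6, Priya 11, Wendy 0, Omar 3, Quinn 6.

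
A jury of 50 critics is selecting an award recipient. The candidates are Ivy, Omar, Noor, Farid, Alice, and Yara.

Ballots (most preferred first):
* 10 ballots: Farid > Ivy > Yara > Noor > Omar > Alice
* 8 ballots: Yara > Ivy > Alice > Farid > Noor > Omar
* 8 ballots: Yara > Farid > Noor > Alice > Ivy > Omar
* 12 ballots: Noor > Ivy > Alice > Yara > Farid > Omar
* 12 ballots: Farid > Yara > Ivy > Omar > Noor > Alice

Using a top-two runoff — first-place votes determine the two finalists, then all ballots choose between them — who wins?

Round 1 first-place votes: Ivy 0, Omar 0, Noor 12, Farid 22, Alice 0, Yara 16. Farid and Yara advance.
Runoff: Farid is ranked above Yara on 22 ballots, Yara above Farid on 28.

Yara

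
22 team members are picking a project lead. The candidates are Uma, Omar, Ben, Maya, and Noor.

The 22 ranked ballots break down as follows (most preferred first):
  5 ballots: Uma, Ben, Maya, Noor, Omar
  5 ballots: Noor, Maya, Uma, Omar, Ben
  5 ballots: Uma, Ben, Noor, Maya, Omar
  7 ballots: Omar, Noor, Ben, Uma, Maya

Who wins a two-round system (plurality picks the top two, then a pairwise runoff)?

Uma

Round 1 first-place votes: Uma 10, Omar 7, Ben 0, Maya 0, Noor 5. Uma and Omar advance.
Runoff: Uma is ranked above Omar on 15 ballots, Omar above Uma on 7.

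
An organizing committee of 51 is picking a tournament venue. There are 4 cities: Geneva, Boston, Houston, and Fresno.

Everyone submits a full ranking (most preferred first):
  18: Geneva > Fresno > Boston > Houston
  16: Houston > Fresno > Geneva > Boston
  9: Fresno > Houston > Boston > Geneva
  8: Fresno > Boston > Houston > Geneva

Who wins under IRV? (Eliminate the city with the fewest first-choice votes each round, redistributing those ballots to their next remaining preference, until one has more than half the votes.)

Round 1: Geneva 18, Boston 0, Houston 16, Fresno 17. Boston eliminated.
Round 2: Geneva 18, Houston 16, Fresno 17. Houston eliminated.
Round 3: Geneva 18, Fresno 33. Fresno has a majority (≥26).

Fresno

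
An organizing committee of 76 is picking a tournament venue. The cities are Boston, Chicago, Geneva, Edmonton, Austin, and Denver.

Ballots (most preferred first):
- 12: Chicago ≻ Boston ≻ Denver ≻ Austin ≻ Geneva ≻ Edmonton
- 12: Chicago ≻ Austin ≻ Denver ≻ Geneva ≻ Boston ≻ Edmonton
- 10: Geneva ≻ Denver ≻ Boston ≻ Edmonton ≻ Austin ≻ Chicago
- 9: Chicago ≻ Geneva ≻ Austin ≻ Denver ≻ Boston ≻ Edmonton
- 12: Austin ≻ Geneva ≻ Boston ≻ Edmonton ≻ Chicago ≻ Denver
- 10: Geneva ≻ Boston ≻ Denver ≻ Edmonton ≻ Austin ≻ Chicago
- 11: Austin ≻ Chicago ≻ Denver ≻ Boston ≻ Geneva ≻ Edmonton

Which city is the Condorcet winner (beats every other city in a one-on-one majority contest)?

Austin vs Boston: 44–32
Austin vs Chicago: 43–33
Austin vs Geneva: 47–29
Austin vs Edmonton: 56–20
Austin vs Denver: 44–32
Austin beats every other city.

Austin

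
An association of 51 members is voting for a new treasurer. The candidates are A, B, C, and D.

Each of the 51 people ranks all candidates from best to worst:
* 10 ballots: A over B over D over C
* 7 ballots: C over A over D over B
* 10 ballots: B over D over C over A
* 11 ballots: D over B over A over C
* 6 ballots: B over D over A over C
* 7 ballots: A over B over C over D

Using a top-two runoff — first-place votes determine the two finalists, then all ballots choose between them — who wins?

Round 1 first-place votes: A 17, B 16, C 7, D 11. A and B advance.
Runoff: A is ranked above B on 24 ballots, B above A on 27.

B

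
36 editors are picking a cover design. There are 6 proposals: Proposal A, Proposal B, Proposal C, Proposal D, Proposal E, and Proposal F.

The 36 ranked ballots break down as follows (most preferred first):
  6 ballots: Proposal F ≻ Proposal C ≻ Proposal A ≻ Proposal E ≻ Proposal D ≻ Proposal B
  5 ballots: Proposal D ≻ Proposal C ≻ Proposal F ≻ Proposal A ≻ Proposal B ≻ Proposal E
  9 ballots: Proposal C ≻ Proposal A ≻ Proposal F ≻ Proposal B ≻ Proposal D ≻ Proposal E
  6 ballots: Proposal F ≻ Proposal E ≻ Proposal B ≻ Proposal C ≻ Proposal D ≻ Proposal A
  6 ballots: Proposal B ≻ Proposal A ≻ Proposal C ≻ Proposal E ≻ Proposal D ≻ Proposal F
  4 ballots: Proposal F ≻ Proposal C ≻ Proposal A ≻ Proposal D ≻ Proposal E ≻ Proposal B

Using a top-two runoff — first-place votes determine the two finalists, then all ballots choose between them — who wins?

Proposal C

Round 1 first-place votes: Proposal A 0, Proposal B 6, Proposal C 9, Proposal D 5, Proposal E 0, Proposal F 16. Proposal F and Proposal C advance.
Runoff: Proposal F is ranked above Proposal C on 16 ballots, Proposal C above Proposal F on 20.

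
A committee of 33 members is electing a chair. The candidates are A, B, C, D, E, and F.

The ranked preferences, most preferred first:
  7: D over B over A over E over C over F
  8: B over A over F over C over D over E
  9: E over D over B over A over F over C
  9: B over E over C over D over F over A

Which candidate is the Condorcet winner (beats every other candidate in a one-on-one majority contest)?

B

B vs A: 33–0
B vs C: 33–0
B vs D: 17–16
B vs E: 24–9
B vs F: 33–0
B beats every other candidate.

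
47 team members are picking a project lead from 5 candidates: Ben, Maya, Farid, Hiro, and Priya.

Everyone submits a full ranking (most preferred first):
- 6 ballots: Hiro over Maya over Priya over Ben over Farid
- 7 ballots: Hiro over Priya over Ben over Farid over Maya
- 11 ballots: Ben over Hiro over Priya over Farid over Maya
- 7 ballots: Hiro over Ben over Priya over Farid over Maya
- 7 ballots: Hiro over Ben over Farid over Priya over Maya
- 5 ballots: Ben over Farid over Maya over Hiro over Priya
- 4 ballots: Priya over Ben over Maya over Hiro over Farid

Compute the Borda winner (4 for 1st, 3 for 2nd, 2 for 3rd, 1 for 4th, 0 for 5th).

Ben: 6×1 + 7×2 + 11×4 + 7×3 + 7×3 + 5×4 + 4×3 = 138
Maya: 6×3 + 7×0 + 11×0 + 7×0 + 7×0 + 5×2 + 4×2 = 36
Farid: 6×0 + 7×1 + 11×1 + 7×1 + 7×2 + 5×3 + 4×0 = 54
Hiro: 6×4 + 7×4 + 11×3 + 7×4 + 7×4 + 5×1 + 4×1 = 150
Priya: 6×2 + 7×3 + 11×2 + 7×2 + 7×1 + 5×0 + 4×4 = 92

Hiro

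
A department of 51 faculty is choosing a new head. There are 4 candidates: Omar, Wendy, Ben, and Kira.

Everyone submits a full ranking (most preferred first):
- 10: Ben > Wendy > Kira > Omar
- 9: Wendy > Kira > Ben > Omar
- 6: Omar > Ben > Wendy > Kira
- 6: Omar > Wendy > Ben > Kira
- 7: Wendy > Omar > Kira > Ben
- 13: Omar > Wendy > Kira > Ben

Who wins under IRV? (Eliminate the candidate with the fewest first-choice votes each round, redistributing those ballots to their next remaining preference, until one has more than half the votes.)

Round 1: Omar 25, Wendy 16, Ben 10, Kira 0. Kira eliminated.
Round 2: Omar 25, Wendy 16, Ben 10. Ben eliminated.
Round 3: Omar 25, Wendy 26. Wendy has a majority (≥26).

Wendy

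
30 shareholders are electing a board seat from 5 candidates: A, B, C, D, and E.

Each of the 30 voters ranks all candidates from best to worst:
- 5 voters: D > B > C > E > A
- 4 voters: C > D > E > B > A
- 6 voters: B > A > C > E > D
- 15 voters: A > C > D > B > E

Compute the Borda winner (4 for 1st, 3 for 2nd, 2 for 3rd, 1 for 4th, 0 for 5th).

A: 5×0 + 4×0 + 6×3 + 15×4 = 78
B: 5×3 + 4×1 + 6×4 + 15×1 = 58
C: 5×2 + 4×4 + 6×2 + 15×3 = 83
D: 5×4 + 4×3 + 6×0 + 15×2 = 62
E: 5×1 + 4×2 + 6×1 + 15×0 = 19

C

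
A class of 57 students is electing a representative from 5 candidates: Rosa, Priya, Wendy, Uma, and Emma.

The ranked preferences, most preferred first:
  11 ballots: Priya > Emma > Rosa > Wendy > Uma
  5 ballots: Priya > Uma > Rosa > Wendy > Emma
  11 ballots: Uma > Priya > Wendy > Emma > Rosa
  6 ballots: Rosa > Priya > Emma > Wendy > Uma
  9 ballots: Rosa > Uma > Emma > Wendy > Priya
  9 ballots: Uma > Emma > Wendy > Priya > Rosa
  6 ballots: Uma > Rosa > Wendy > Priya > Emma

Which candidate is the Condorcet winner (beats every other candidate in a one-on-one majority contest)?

Uma

Uma vs Rosa: 31–26
Uma vs Priya: 35–22
Uma vs Wendy: 40–17
Uma vs Emma: 40–17
Uma beats every other candidate.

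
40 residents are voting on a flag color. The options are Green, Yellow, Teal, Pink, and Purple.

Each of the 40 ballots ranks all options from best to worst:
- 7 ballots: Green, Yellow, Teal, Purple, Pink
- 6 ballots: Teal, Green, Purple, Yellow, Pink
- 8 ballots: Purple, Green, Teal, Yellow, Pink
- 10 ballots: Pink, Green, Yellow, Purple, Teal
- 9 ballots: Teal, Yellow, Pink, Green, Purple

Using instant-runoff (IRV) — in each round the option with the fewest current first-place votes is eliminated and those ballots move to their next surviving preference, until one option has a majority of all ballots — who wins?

Teal

Round 1: Green 7, Yellow 0, Teal 15, Pink 10, Purple 8. Yellow eliminated.
Round 2: Green 7, Teal 15, Pink 10, Purple 8. Green eliminated.
Round 3: Teal 22, Pink 10, Purple 8. Teal has a majority (≥21).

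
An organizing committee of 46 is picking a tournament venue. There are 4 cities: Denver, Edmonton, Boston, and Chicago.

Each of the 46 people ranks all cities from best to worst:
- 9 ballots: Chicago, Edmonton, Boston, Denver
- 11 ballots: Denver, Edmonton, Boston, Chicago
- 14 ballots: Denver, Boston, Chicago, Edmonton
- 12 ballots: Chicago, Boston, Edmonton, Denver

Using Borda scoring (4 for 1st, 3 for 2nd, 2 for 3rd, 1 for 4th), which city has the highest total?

Chicago

Denver: 9×1 + 11×4 + 14×4 + 12×1 = 121
Edmonton: 9×3 + 11×3 + 14×1 + 12×2 = 98
Boston: 9×2 + 11×2 + 14×3 + 12×3 = 118
Chicago: 9×4 + 11×1 + 14×2 + 12×4 = 123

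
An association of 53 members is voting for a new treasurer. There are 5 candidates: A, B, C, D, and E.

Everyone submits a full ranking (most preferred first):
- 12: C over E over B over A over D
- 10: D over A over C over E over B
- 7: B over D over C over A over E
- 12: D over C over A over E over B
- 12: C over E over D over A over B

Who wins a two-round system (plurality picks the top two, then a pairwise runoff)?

D

Round 1 first-place votes: A 0, B 7, C 24, D 22, E 0. C and D advance.
Runoff: C is ranked above D on 24 ballots, D above C on 29.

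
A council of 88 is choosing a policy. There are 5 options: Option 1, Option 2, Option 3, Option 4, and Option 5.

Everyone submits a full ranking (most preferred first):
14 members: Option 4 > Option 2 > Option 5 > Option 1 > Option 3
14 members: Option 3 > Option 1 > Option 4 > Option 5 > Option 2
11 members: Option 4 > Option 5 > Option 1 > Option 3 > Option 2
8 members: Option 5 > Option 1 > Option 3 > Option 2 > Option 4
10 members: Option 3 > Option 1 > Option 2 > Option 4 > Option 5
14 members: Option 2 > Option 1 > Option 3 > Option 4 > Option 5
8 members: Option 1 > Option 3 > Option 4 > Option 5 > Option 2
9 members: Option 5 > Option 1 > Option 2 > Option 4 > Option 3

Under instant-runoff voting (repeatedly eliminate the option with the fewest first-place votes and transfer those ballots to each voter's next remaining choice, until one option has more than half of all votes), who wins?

Round 1: Option 1 8, Option 2 14, Option 3 24, Option 4 25, Option 5 17. Option 1 eliminated.
Round 2: Option 2 14, Option 3 32, Option 4 25, Option 5 17. Option 2 eliminated.
Round 3: Option 3 46, Option 4 25, Option 5 17. Option 3 has a majority (≥45).

Option 3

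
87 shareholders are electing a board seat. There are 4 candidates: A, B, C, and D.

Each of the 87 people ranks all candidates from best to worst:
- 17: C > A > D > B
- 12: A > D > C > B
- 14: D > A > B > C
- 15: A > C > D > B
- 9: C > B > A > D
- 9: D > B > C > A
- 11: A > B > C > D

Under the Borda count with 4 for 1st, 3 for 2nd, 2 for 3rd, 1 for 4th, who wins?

A

A: 17×3 + 12×4 + 14×3 + 15×4 + 9×2 + 9×1 + 11×4 = 272
B: 17×1 + 12×1 + 14×2 + 15×1 + 9×3 + 9×3 + 11×3 = 159
C: 17×4 + 12×2 + 14×1 + 15×3 + 9×4 + 9×2 + 11×2 = 227
D: 17×2 + 12×3 + 14×4 + 15×2 + 9×1 + 9×4 + 11×1 = 212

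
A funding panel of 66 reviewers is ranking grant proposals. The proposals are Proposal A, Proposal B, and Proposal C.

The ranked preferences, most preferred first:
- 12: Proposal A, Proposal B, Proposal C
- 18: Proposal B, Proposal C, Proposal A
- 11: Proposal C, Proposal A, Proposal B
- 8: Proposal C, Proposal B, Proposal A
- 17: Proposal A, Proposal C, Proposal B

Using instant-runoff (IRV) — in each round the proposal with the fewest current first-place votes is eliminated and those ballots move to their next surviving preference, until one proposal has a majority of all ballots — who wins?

Proposal C

Round 1: Proposal A 29, Proposal B 18, Proposal C 19. Proposal B eliminated.
Round 2: Proposal A 29, Proposal C 37. Proposal C has a majority (≥34).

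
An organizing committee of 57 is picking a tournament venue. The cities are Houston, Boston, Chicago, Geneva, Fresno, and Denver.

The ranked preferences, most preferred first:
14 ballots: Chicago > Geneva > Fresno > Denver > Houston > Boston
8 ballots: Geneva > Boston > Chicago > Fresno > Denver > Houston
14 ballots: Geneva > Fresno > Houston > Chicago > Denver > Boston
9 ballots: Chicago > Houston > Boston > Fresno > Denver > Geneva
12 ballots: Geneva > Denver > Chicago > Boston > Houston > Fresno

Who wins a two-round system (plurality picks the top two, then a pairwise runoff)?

Geneva

Round 1 first-place votes: Houston 0, Boston 0, Chicago 23, Geneva 34, Fresno 0, Denver 0. Geneva and Chicago advance.
Runoff: Geneva is ranked above Chicago on 34 ballots, Chicago above Geneva on 23.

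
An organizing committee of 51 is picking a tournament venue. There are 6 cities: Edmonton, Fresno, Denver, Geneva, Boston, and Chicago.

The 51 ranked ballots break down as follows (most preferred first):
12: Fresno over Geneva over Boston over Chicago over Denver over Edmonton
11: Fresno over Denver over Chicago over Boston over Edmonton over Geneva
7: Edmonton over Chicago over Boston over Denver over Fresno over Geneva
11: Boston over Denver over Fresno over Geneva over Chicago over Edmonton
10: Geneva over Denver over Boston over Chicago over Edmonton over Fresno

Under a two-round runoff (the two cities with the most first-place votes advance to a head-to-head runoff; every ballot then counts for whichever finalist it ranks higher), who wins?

Round 1 first-place votes: Edmonton 7, Fresno 23, Denver 0, Geneva 10, Boston 11, Chicago 0. Fresno and Boston advance.
Runoff: Fresno is ranked above Boston on 23 ballots, Boston above Fresno on 28.

Boston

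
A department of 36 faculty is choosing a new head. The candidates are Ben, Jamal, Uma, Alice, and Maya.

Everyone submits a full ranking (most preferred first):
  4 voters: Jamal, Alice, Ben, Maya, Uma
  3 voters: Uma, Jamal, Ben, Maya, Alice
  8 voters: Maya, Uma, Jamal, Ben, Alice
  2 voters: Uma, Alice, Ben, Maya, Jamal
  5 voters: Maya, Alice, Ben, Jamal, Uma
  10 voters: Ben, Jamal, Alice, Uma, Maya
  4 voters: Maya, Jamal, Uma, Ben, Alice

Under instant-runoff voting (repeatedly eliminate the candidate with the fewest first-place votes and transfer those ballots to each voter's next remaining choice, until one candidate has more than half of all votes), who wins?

Ben

Round 1: Ben 10, Jamal 4, Uma 5, Alice 0, Maya 17. Alice eliminated.
Round 2: Ben 10, Jamal 4, Uma 5, Maya 17. Jamal eliminated.
Round 3: Ben 14, Uma 5, Maya 17. Uma eliminated.
Round 4: Ben 19, Maya 17. Ben has a majority (≥19).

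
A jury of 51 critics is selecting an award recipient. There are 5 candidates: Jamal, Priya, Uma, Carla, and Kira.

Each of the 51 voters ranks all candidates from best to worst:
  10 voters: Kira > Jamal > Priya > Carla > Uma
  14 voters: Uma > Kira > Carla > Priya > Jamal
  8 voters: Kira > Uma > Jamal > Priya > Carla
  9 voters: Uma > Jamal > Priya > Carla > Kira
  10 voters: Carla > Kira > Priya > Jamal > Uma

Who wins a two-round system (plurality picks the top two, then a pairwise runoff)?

Kira

Round 1 first-place votes: Jamal 0, Priya 0, Uma 23, Carla 10, Kira 18. Uma and Kira advance.
Runoff: Uma is ranked above Kira on 23 ballots, Kira above Uma on 28.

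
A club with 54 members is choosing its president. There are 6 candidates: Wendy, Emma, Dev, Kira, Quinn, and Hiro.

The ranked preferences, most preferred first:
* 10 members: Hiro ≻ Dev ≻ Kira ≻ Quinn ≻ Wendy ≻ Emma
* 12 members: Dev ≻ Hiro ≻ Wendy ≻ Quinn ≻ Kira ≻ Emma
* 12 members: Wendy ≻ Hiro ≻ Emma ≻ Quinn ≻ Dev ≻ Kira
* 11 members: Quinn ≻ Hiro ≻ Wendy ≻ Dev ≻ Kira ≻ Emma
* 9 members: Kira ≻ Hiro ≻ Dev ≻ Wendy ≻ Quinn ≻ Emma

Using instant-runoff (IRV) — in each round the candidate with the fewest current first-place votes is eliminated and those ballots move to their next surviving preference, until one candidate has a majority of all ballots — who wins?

Round 1: Wendy 12, Emma 0, Dev 12, Kira 9, Quinn 11, Hiro 10. Emma eliminated.
Round 2: Wendy 12, Dev 12, Kira 9, Quinn 11, Hiro 10. Kira eliminated.
Round 3: Wendy 12, Dev 12, Quinn 11, Hiro 19. Quinn eliminated.
Round 4: Wendy 12, Dev 12, Hiro 30. Hiro has a majority (≥28).

Hiro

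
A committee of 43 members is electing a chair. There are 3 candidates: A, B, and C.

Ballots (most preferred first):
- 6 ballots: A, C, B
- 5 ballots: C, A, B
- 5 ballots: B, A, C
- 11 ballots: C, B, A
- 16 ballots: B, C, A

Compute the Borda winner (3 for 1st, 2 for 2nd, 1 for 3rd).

C

A: 6×3 + 5×2 + 5×2 + 11×1 + 16×1 = 65
B: 6×1 + 5×1 + 5×3 + 11×2 + 16×3 = 96
C: 6×2 + 5×3 + 5×1 + 11×3 + 16×2 = 97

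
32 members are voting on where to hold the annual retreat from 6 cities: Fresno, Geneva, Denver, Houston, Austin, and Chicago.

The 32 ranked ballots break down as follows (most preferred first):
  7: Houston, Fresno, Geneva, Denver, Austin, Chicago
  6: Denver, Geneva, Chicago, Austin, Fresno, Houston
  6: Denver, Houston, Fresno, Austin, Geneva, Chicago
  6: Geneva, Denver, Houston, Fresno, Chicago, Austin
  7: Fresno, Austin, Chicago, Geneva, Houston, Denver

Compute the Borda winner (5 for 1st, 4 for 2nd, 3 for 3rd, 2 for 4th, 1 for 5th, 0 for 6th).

Fresno: 7×4 + 6×1 + 6×3 + 6×2 + 7×5 = 99
Geneva: 7×3 + 6×4 + 6×1 + 6×5 + 7×2 = 95
Denver: 7×2 + 6×5 + 6×5 + 6×4 + 7×0 = 98
Houston: 7×5 + 6×0 + 6×4 + 6×3 + 7×1 = 84
Austin: 7×1 + 6×2 + 6×2 + 6×0 + 7×4 = 59
Chicago: 7×0 + 6×3 + 6×0 + 6×1 + 7×3 = 45

Fresno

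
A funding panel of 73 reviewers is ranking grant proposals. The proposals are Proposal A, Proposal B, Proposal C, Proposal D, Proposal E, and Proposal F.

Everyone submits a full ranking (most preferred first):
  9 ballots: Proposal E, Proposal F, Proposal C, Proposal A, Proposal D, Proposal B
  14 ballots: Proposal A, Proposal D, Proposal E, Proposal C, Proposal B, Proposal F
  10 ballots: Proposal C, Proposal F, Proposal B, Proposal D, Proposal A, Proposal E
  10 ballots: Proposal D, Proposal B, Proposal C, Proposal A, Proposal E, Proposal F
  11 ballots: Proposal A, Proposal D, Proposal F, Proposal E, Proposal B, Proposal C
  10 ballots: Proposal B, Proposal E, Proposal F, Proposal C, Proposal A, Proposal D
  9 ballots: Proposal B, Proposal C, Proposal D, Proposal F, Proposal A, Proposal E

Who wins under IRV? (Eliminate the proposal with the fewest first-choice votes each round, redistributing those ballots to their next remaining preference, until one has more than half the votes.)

Round 1: Proposal A 25, Proposal B 19, Proposal C 10, Proposal D 10, Proposal E 9, Proposal F 0. Proposal F eliminated.
Round 2: Proposal A 25, Proposal B 19, Proposal C 10, Proposal D 10, Proposal E 9. Proposal E eliminated.
Round 3: Proposal A 25, Proposal B 19, Proposal C 19, Proposal D 10. Proposal D eliminated.
Round 4: Proposal A 25, Proposal B 29, Proposal C 19. Proposal C eliminated.
Round 5: Proposal A 34, Proposal B 39. Proposal B has a majority (≥37).

Proposal B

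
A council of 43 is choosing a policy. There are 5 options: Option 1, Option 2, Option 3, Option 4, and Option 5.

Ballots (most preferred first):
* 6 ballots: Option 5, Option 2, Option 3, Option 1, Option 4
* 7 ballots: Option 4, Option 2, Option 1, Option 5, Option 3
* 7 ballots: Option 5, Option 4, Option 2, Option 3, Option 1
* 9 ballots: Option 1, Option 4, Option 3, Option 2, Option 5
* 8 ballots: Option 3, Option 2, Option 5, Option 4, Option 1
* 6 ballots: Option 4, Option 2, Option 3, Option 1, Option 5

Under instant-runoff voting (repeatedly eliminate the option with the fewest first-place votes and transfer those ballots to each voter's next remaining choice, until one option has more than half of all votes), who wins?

Option 4

Round 1: Option 1 9, Option 2 0, Option 3 8, Option 4 13, Option 5 13. Option 2 eliminated.
Round 2: Option 1 9, Option 3 8, Option 4 13, Option 5 13. Option 3 eliminated.
Round 3: Option 1 9, Option 4 13, Option 5 21. Option 1 eliminated.
Round 4: Option 4 22, Option 5 21. Option 4 has a majority (≥22).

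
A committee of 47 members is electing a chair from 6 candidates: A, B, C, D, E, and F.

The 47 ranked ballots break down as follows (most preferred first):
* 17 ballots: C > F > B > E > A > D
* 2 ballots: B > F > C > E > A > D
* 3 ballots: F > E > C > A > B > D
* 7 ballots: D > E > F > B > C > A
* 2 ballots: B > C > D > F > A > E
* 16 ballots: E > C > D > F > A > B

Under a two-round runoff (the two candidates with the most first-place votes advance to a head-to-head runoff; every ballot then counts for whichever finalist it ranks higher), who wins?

E

Round 1 first-place votes: A 0, B 4, C 17, D 7, E 16, F 3. C and E advance.
Runoff: C is ranked above E on 21 ballots, E above C on 26.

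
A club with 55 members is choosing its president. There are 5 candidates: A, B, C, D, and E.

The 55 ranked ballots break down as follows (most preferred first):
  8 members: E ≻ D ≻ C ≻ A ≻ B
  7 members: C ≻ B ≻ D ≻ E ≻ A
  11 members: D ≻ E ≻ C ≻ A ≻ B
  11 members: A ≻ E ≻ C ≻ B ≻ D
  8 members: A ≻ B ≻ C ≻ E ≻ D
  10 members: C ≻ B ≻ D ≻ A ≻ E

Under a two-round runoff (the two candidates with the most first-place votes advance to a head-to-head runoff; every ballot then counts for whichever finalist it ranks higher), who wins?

C

Round 1 first-place votes: A 19, B 0, C 17, D 11, E 8. A and C advance.
Runoff: A is ranked above C on 19 ballots, C above A on 36.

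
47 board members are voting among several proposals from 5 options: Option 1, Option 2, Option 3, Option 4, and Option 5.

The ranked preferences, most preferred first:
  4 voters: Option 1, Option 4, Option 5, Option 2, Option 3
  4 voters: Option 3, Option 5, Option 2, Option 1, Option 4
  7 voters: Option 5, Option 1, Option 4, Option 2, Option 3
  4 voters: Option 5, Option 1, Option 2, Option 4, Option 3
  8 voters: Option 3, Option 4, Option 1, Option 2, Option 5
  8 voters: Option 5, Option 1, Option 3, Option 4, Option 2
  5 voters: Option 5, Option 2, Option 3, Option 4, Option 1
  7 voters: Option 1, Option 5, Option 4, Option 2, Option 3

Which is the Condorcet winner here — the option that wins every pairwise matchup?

Option 5 vs Option 1: 28–19
Option 5 vs Option 2: 39–8
Option 5 vs Option 3: 35–12
Option 5 vs Option 4: 35–12
Option 5 beats every other option.

Option 5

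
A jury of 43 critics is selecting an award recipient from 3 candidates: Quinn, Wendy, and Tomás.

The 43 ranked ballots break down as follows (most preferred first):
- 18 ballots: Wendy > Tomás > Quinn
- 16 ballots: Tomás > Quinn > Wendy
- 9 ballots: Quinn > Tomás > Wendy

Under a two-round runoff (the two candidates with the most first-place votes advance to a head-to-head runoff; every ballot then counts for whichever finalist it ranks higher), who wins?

Tomás

Round 1 first-place votes: Quinn 9, Wendy 18, Tomás 16. Wendy and Tomás advance.
Runoff: Wendy is ranked above Tomás on 18 ballots, Tomás above Wendy on 25.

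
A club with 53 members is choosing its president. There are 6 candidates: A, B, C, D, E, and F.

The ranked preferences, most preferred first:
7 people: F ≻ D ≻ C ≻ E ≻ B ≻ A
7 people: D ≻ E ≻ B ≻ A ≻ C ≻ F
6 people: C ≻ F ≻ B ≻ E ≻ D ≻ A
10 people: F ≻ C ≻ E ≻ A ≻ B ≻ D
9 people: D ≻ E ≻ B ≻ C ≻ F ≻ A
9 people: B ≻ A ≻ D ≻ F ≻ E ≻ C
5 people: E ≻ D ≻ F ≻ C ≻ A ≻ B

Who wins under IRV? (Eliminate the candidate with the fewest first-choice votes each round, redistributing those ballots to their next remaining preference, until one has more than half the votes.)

D

Round 1: A 0, B 9, C 6, D 16, E 5, F 17. A eliminated.
Round 2: B 9, C 6, D 16, E 5, F 17. E eliminated.
Round 3: B 9, C 6, D 21, F 17. C eliminated.
Round 4: B 9, D 21, F 23. B eliminated.
Round 5: D 30, F 23. D has a majority (≥27).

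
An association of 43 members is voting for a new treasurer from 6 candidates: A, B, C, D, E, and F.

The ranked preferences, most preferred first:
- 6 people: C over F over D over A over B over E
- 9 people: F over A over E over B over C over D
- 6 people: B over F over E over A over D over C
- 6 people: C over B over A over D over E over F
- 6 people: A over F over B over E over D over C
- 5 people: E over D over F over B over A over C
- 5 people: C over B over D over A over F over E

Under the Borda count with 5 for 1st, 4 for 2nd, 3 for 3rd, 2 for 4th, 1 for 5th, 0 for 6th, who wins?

A: 6×2 + 9×4 + 6×2 + 6×3 + 6×5 + 5×1 + 5×2 = 123
B: 6×1 + 9×2 + 6×5 + 6×4 + 6×3 + 5×2 + 5×4 = 126
C: 6×5 + 9×1 + 6×0 + 6×5 + 6×0 + 5×0 + 5×5 = 94
D: 6×3 + 9×0 + 6×1 + 6×2 + 6×1 + 5×4 + 5×3 = 77
E: 6×0 + 9×3 + 6×3 + 6×1 + 6×2 + 5×5 + 5×0 = 88
F: 6×4 + 9×5 + 6×4 + 6×0 + 6×4 + 5×3 + 5×1 = 137

F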